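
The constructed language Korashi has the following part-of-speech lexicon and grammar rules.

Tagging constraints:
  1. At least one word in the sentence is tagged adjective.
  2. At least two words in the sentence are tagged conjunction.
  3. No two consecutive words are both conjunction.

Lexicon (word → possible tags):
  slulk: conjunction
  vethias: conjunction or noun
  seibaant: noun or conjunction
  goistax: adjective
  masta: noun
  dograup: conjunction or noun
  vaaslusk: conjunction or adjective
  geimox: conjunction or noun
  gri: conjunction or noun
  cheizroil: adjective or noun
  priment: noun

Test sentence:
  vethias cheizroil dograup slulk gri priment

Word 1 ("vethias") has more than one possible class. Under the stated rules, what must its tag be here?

conjunction

Candidates per position — 1:vethias {conjunction,noun}; 2:cheizroil {adjective,noun}; 3:dograup {conjunction,noun}; 4:slulk {conjunction}; 5:gri {conjunction,noun}; 6:priment {noun}.
At position 2, choosing noun makes rule 1 impossible to satisfy; hence adjective.
At position 3, choosing conjunction makes rule 3 impossible to satisfy; hence noun.
At position 5, choosing conjunction makes rule 3 impossible to satisfy; hence noun.
At position 1, choosing noun makes rule 2 impossible to satisfy; hence conjunction.
The only consistent sequence is: conjunction adjective noun conjunction noun noun.
Checking: rule 1 ok; rule 2 ok; rule 3 ok.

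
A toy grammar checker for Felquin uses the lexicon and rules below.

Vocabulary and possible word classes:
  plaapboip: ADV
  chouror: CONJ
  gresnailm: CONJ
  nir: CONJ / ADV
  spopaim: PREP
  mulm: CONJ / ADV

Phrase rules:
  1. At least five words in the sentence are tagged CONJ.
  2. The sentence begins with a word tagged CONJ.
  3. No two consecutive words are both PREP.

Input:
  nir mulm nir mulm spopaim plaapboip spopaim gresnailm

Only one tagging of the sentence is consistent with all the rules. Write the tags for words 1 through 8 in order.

CONJ CONJ CONJ CONJ PREP ADV PREP CONJ

Candidates per position — 1:nir {CONJ,ADV}; 2:mulm {CONJ,ADV}; 3:nir {CONJ,ADV}; 4:mulm {CONJ,ADV}; 5:spopaim {PREP}; 6:plaapboip {ADV}; 7:spopaim {PREP}; 8:gresnailm {CONJ}.
At position 1, choosing ADV makes rule 1 impossible to satisfy; hence CONJ.
At position 2, choosing ADV makes rule 1 impossible to satisfy; hence CONJ.
At position 3, choosing ADV makes rule 1 impossible to satisfy; hence CONJ.
At position 4, choosing ADV makes rule 1 impossible to satisfy; hence CONJ.
The unique satisfying tagging is: CONJ CONJ CONJ CONJ PREP ADV PREP CONJ.
Check: rule 1 satisfied; rule 2 satisfied; rule 3 satisfied.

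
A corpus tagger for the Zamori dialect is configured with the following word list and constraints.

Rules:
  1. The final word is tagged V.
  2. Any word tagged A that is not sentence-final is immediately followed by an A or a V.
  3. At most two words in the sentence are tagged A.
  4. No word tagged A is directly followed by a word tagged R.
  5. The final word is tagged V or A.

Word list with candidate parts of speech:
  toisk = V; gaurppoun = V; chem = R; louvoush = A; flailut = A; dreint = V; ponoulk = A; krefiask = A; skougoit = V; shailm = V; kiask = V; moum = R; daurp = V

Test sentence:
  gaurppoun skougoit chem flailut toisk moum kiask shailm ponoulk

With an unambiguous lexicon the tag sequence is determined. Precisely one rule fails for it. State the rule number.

Fixed tagging: V V R A V R V V A.
Rule check: R1 fails, R2 ok, R3 ok, R4 ok, R5 ok.
Only rule 1 fails.

1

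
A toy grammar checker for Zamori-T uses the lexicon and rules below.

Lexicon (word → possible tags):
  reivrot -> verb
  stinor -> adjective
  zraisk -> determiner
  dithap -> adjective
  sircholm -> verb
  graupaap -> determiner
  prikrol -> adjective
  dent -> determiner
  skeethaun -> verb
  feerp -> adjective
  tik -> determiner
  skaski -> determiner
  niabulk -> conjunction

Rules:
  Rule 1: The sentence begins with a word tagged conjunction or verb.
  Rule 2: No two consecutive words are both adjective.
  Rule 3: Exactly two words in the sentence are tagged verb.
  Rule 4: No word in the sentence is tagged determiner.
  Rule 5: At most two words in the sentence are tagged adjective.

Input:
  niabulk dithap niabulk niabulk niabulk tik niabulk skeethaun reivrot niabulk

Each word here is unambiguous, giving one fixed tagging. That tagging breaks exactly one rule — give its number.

4

Fixed tagging: conjunction adjective conjunction conjunction conjunction determiner conjunction verb verb conjunction.
Rule check: R1 pass, R2 pass, R3 pass, R4 fail, R5 pass.
Only rule 4 fails.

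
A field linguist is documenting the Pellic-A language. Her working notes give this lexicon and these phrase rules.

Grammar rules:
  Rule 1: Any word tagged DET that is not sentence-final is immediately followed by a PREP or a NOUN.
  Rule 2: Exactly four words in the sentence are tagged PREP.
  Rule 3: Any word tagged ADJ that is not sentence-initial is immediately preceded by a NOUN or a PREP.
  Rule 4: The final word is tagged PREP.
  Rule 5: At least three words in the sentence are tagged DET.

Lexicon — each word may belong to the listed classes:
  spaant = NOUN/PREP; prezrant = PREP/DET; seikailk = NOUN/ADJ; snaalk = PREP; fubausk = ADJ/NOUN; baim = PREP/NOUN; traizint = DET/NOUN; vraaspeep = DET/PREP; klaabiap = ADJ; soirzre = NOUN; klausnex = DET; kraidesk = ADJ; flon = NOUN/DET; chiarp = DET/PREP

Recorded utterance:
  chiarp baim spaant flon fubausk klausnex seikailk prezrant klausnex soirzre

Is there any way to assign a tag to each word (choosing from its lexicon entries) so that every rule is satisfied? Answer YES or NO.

Candidates per position — 1:chiarp {DET,PREP}; 2:baim {PREP,NOUN}; 3:spaant {NOUN,PREP}; 4:flon {NOUN,DET}; 5:fubausk {ADJ,NOUN}; 6:klausnex {DET}; 7:seikailk {NOUN,ADJ}; 8:prezrant {PREP,DET}; 9:klausnex {DET}; 10:soirzre {NOUN}.
Rule 4 cannot be satisfied by any choice of tags from the lexicon.
So there is no consistent tagging.

NO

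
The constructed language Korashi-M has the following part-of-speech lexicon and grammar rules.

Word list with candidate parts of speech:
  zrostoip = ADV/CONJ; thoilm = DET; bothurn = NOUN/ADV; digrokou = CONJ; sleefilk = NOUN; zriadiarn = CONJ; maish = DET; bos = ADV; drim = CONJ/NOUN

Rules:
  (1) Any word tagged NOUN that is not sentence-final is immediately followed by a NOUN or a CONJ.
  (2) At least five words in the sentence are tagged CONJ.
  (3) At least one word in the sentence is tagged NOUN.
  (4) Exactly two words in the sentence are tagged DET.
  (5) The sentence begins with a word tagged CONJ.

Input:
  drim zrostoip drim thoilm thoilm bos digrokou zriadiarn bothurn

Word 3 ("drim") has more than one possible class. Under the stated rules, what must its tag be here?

CONJ

Candidates per position — 1:drim {CONJ,NOUN}; 2:zrostoip {ADV,CONJ}; 3:drim {CONJ,NOUN}; 4:thoilm {DET}; 5:thoilm {DET}; 6:bos {ADV}; 7:digrokou {CONJ}; 8:zriadiarn {CONJ}; 9:bothurn {NOUN,ADV}.
At position 1, choosing NOUN makes rule 2 impossible to satisfy; hence CONJ.
At position 2, choosing ADV makes rule 2 impossible to satisfy; hence CONJ.
At position 3, choosing NOUN makes rule 1 impossible to satisfy; hence CONJ.
At position 9, choosing ADV makes rule 3 impossible to satisfy; hence NOUN.
So the tagging must be: CONJ CONJ CONJ DET DET ADV CONJ CONJ NOUN.
Verifying each rule — rule 1 holds; rule 2 holds; rule 3 holds; rule 4 holds; rule 5 holds.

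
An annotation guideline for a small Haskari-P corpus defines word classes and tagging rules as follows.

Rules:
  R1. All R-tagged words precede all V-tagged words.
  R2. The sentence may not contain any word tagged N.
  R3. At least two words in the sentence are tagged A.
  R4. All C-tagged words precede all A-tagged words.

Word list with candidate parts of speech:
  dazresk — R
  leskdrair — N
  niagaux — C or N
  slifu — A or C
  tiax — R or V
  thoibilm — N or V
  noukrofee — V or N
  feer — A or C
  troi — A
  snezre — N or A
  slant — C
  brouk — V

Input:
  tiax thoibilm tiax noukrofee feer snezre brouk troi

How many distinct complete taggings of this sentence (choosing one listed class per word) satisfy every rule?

4

Candidates per position — 1:tiax {R,V}; 2:thoibilm {N,V}; 3:tiax {R,V}; 4:noukrofee {V,N}; 5:feer {A,C}; 6:snezre {N,A}; 7:brouk {V}; 8:troi {A}.
There are 64 candidate sequences in total.
The sequences that satisfy every rule: R V V V A A V A; R V V V C A V A; V V V V A A V A; V V V V C A V A.
Count = 4.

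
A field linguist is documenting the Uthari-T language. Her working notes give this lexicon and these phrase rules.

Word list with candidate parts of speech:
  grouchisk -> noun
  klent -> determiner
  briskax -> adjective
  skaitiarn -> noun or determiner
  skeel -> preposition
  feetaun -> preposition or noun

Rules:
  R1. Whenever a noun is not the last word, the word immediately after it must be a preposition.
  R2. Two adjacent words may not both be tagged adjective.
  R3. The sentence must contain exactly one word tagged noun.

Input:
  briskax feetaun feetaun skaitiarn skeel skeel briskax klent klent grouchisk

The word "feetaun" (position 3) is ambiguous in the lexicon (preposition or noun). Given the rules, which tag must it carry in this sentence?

preposition

Candidates per position — 1:briskax {adjective}; 2:feetaun {preposition,noun}; 3:feetaun {preposition,noun}; 4:skaitiarn {noun,determiner}; 5:skeel {preposition}; 6:skeel {preposition}; 7:briskax {adjective}; 8:klent {determiner}; 9:klent {determiner}; 10:grouchisk {noun}.
At position 2, choosing noun makes rule 3 impossible to satisfy; hence preposition.
At position 3, choosing noun makes rule 1 impossible to satisfy; hence preposition.
At position 4, choosing noun makes rule 3 impossible to satisfy; hence determiner.
So the tagging must be: adjective preposition preposition determiner preposition preposition adjective determiner determiner noun.
Verifying each rule — rule 1 satisfied; rule 2 satisfied; rule 3 satisfied.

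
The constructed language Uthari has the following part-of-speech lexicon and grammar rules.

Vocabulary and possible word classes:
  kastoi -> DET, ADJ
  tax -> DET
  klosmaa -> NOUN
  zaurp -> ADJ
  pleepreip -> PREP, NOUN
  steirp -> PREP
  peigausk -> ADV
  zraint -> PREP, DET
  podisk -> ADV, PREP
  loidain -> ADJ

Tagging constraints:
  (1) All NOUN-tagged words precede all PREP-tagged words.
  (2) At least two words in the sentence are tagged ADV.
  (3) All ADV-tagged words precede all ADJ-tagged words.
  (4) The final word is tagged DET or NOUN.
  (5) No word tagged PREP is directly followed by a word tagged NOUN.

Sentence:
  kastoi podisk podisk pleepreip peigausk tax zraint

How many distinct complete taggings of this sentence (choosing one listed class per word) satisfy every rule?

4

Candidates per position — 1:kastoi {DET,ADJ}; 2:podisk {ADV,PREP}; 3:podisk {ADV,PREP}; 4:pleepreip {PREP,NOUN}; 5:peigausk {ADV}; 6:tax {DET}; 7:zraint {PREP,DET}.
There are 32 candidate sequences in total.
The sequences that satisfy every rule: DET ADV ADV PREP ADV DET DET; DET ADV ADV NOUN ADV DET DET; DET ADV PREP PREP ADV DET DET; DET PREP ADV PREP ADV DET DET.
Count = 4.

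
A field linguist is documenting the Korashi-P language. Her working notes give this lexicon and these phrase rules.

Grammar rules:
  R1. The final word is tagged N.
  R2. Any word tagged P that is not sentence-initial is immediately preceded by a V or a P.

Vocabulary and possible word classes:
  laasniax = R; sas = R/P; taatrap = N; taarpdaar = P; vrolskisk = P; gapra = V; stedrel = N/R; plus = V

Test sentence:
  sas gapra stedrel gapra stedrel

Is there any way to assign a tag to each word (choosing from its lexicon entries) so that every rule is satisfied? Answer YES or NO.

Candidates per position — 1:sas {R,P}; 2:gapra {V}; 3:stedrel {N,R}; 4:gapra {V}; 5:stedrel {N,R}.
One satisfying assignment: R V R V N.
Verifying each rule — rule 1 ok; rule 2 ok.

YES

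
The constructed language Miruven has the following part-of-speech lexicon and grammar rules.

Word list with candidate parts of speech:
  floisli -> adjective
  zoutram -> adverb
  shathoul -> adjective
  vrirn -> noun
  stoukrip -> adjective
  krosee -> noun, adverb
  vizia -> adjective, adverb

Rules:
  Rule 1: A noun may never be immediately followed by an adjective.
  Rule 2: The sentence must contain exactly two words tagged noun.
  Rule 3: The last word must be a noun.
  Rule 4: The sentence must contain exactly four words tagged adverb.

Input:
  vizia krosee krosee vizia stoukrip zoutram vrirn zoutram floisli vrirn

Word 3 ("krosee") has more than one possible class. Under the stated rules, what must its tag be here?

adverb

Candidates per position — 1:vizia {adjective,adverb}; 2:krosee {noun,adverb}; 3:krosee {noun,adverb}; 4:vizia {adjective,adverb}; 5:stoukrip {adjective}; 6:zoutram {adverb}; 7:vrirn {noun}; 8:zoutram {adverb}; 9:floisli {adjective}; 10:vrirn {noun}.
Word 2 cannot be noun — rule 2 would then fail for every completion. It is adverb.
Word 3 cannot be noun — rule 2 would then fail for every completion. It is adverb.
Word 4 cannot be adverb — rule 4 would then fail for every completion. It is adjective.
Word 1 cannot be adverb — rule 4 would then fail for every completion. It is adjective.
The unique satisfying tagging is: adjective adverb adverb adjective adjective adverb noun adverb adjective noun.
Check: rule 1 holds; rule 2 holds; rule 3 holds; rule 4 holds.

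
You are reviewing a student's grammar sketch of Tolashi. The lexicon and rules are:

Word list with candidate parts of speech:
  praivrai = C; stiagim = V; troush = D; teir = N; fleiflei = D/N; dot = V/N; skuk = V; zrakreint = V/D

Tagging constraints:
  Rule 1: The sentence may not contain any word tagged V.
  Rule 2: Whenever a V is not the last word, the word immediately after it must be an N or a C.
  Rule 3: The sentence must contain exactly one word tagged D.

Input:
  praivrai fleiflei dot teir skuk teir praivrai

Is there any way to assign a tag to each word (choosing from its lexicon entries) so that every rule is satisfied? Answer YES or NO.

NO

Candidates per position — 1:praivrai {C}; 2:fleiflei {D,N}; 3:dot {V,N}; 4:teir {N}; 5:skuk {V}; 6:teir {N}; 7:praivrai {C}.
Rule 1 cannot be satisfied by any choice of tags from the lexicon.
So there is no consistent tagging.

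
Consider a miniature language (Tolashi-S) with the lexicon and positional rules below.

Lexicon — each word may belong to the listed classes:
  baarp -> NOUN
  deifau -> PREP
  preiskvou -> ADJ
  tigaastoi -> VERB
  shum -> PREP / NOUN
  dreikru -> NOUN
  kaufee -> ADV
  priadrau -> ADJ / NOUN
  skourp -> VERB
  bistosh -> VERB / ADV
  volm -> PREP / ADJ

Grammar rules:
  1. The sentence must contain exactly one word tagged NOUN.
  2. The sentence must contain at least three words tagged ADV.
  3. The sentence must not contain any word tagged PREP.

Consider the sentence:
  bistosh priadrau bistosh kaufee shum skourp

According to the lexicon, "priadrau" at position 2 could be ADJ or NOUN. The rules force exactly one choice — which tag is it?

ADJ

Candidates per position — 1:bistosh {VERB,ADV}; 2:priadrau {ADJ,NOUN}; 3:bistosh {VERB,ADV}; 4:kaufee {ADV}; 5:shum {PREP,NOUN}; 6:skourp {VERB}.
Position 1: VERB is ruled out by rule 2; that leaves ADV.
Position 3: VERB is ruled out by rule 2; that leaves ADV.
Position 5: PREP is ruled out by rule 3; that leaves NOUN.
Position 2: NOUN is ruled out by rule 1; that leaves ADJ.
The only consistent sequence is: ADV ADJ ADV ADV NOUN VERB.
Checking: rule 1 ✓; rule 2 ✓; rule 3 ✓.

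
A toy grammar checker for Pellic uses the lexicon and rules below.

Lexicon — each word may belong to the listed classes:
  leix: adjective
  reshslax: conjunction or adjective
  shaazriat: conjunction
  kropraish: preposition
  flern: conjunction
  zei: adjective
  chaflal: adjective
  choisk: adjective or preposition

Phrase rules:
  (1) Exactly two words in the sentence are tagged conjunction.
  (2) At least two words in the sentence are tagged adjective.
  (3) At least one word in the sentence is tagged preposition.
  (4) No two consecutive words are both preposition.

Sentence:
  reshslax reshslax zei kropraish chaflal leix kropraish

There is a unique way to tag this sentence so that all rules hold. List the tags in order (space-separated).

conjunction conjunction adjective preposition adjective adjective preposition

Candidates per position — 1:reshslax {conjunction,adjective}; 2:reshslax {conjunction,adjective}; 3:zei {adjective}; 4:kropraish {preposition}; 5:chaflal {adjective}; 6:leix {adjective}; 7:kropraish {preposition}.
Word 1 cannot be adjective — rule 1 would then fail for every completion. It is conjunction.
Word 2 cannot be adjective — rule 1 would then fail for every completion. It is conjunction.
The unique satisfying tagging is: conjunction conjunction adjective preposition adjective adjective preposition.
Verifying each rule — rule 1 ok; rule 2 ok; rule 3 ok; rule 4 ok.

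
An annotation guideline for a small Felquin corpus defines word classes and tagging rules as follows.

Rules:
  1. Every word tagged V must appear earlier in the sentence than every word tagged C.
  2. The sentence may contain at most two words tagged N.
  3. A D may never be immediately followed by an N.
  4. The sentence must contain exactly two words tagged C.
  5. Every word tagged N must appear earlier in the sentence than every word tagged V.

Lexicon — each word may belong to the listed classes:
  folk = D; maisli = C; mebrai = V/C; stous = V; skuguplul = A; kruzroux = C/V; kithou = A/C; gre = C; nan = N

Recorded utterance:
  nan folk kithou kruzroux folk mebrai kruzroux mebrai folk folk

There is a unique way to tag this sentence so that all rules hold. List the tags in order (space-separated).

N D A V D V C C D D

Candidates per position — 1:nan {N}; 2:folk {D}; 3:kithou {A,C}; 4:kruzroux {C,V}; 5:folk {D}; 6:mebrai {V,C}; 7:kruzroux {C,V}; 8:mebrai {V,C}; 9:folk {D}; 10:folk {D}.
The remaining ambiguous positions (3, 4, 6, 7, 8) are resolved jointly — only one combination satisfies every rule.
The only consistent sequence is: N D A V D V C C D D.
Check: rule 1 ok; rule 2 ok; rule 3 ok; rule 4 ok; rule 5 ok.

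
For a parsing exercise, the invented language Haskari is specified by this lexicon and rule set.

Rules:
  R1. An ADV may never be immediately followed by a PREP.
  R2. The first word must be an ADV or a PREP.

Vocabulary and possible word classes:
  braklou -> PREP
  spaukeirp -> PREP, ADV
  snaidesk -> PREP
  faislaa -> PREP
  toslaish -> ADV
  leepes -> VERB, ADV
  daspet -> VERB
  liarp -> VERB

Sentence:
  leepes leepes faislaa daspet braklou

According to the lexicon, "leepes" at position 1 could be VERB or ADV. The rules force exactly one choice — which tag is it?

Candidates per position — 1:leepes {VERB,ADV}; 2:leepes {VERB,ADV}; 3:faislaa {PREP}; 4:daspet {VERB}; 5:braklou {PREP}.
At position 1, choosing VERB makes rule 2 impossible to satisfy; hence ADV.
At position 2, choosing ADV makes rule 1 impossible to satisfy; hence VERB.
So the tagging must be: ADV VERB PREP VERB PREP.
Checking: rule 1 ✓; rule 2 ✓.

ADV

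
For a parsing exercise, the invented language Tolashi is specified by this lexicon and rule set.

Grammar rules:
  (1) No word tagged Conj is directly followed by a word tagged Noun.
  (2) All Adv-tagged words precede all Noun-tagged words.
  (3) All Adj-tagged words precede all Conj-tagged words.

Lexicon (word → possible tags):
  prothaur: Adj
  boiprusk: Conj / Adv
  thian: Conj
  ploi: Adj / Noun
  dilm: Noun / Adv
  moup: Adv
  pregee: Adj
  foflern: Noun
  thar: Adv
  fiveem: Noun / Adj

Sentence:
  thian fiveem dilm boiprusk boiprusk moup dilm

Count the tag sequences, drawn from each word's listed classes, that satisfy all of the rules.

Candidates per position — 1:thian {Conj}; 2:fiveem {Noun,Adj}; 3:dilm {Noun,Adv}; 4:boiprusk {Conj,Adv}; 5:boiprusk {Conj,Adv}; 6:moup {Adv}; 7:dilm {Noun,Adv}.
There are 32 candidate sequences in total.
Every candidate sequence violates at least one rule; no consistent tagging exists.
Count = 0.

0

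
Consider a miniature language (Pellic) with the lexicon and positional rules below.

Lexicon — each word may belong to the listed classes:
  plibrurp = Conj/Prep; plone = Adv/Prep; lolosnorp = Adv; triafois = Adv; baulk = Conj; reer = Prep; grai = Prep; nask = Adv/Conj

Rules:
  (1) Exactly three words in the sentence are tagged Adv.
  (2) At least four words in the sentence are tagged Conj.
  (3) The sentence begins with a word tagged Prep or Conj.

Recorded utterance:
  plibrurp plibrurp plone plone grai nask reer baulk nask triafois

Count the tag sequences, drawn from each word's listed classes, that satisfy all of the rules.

Candidates per position — 1:plibrurp {Conj,Prep}; 2:plibrurp {Conj,Prep}; 3:plone {Adv,Prep}; 4:plone {Adv,Prep}; 5:grai {Prep}; 6:nask {Adv,Conj}; 7:reer {Prep}; 8:baulk {Conj}; 9:nask {Adv,Conj}; 10:triafois {Adv}.
There are 64 candidate sequences in total.
Checking each against the rules leaves 7 sequences.
Count = 7.

7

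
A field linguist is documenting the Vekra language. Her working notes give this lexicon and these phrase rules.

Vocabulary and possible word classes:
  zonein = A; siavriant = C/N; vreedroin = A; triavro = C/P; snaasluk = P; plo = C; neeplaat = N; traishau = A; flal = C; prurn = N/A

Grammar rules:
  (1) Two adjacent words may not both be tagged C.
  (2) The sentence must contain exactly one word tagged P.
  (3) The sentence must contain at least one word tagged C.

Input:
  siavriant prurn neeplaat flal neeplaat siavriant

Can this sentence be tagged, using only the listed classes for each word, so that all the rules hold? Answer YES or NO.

NO

Candidates per position — 1:siavriant {C,N}; 2:prurn {N,A}; 3:neeplaat {N}; 4:flal {C}; 5:neeplaat {N}; 6:siavriant {C,N}.
Rule 2 cannot be satisfied by any choice of tags from the lexicon.
So there is no consistent tagging.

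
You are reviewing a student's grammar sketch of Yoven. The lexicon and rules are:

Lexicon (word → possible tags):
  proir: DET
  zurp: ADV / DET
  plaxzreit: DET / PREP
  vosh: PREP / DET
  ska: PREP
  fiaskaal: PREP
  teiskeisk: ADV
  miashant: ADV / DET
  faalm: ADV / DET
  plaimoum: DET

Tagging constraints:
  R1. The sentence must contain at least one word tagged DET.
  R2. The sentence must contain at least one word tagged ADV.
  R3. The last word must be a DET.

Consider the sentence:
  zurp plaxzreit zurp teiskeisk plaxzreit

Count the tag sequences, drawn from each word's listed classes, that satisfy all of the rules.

Candidates per position — 1:zurp {ADV,DET}; 2:plaxzreit {DET,PREP}; 3:zurp {ADV,DET}; 4:teiskeisk {ADV}; 5:plaxzreit {DET,PREP}.
There are 16 candidate sequences in total.
Checking each against the rules leaves 8 sequences.
Count = 8.

8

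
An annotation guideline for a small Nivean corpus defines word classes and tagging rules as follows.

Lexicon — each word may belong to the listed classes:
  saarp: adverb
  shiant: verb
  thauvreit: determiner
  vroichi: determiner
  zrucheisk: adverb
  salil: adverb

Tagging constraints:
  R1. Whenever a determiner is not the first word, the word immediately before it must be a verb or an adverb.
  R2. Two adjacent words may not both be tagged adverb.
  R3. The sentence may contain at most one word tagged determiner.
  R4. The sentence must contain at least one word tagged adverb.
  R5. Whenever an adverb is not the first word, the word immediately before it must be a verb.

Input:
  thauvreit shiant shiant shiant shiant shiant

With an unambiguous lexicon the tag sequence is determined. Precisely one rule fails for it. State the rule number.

Fixed tagging: determiner verb verb verb verb verb.
Applying the rules: R1 pass, R2 pass, R3 pass, R4 fail, R5 pass.
Only rule 4 fails.

4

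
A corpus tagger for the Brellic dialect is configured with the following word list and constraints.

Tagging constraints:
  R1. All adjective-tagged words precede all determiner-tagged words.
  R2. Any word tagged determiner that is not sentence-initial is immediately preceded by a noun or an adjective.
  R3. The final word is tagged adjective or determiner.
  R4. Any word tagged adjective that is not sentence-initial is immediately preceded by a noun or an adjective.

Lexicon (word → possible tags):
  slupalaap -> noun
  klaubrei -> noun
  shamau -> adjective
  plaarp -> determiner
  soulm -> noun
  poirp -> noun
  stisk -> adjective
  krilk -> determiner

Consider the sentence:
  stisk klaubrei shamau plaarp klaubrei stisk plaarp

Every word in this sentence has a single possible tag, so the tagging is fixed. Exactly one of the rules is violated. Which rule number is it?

Fixed tagging: adjective noun adjective determiner noun adjective determiner.
Checking each rule: R1 fails, R2 ok, R3 ok, R4 ok.
Only rule 1 fails.

1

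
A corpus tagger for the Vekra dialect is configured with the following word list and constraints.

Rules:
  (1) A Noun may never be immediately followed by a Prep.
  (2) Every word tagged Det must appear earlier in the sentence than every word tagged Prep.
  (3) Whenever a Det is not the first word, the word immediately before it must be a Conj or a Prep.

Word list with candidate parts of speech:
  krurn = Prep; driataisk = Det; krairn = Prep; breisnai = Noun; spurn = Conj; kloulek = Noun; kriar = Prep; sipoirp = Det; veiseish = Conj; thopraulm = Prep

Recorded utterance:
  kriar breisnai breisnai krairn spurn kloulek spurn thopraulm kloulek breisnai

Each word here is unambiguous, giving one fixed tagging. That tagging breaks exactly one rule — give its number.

Fixed tagging: Prep Noun Noun Prep Conj Noun Conj Prep Noun Noun.
Checking each rule: R1 fails, R2 ok, R3 ok.
Only rule 1 fails.

1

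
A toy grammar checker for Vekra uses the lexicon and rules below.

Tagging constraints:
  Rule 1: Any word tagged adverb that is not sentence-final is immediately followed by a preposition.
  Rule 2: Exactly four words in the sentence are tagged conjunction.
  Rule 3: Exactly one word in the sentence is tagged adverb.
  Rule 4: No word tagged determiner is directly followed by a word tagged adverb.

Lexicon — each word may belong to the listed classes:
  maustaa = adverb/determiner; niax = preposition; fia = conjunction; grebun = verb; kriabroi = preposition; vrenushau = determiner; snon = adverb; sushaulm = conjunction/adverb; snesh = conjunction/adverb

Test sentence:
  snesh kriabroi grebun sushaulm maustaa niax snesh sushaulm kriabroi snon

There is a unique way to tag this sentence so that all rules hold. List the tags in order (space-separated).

Candidates per position — 1:snesh {conjunction,adverb}; 2:kriabroi {preposition}; 3:grebun {verb}; 4:sushaulm {conjunction,adverb}; 5:maustaa {adverb,determiner}; 6:niax {preposition}; 7:snesh {conjunction,adverb}; 8:sushaulm {conjunction,adverb}; 9:kriabroi {preposition}; 10:snon {adverb}.
At position 1, choosing adverb makes rule 2 impossible to satisfy; hence conjunction.
At position 4, choosing adverb makes rule 1 impossible to satisfy; hence conjunction.
At position 5, choosing adverb makes rule 3 impossible to satisfy; hence determiner.
At position 7, choosing adverb makes rule 1 impossible to satisfy; hence conjunction.
At position 8, choosing adverb makes rule 2 impossible to satisfy; hence conjunction.
The unique satisfying tagging is: conjunction preposition verb conjunction determiner preposition conjunction conjunction preposition adverb.
Check: rule 1 holds; rule 2 holds; rule 3 holds; rule 4 holds.

conjunction preposition verb conjunction determiner preposition conjunction conjunction preposition adverb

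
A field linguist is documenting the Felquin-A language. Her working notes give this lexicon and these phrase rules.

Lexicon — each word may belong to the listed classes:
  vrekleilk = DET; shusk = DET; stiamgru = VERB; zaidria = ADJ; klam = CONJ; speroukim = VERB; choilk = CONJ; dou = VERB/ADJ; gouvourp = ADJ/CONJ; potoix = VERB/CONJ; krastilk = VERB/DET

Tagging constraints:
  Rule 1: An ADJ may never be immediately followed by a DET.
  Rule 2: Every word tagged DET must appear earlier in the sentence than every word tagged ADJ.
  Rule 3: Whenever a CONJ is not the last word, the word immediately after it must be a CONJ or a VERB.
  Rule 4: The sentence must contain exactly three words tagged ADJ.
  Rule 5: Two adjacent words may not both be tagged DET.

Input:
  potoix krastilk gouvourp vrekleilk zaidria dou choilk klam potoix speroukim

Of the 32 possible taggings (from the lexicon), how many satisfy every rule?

Candidates per position — 1:potoix {VERB,CONJ}; 2:krastilk {VERB,DET}; 3:gouvourp {ADJ,CONJ}; 4:vrekleilk {DET}; 5:zaidria {ADJ}; 6:dou {VERB,ADJ}; 7:choilk {CONJ}; 8:klam {CONJ}; 9:potoix {VERB,CONJ}; 10:speroukim {VERB}.
There are 32 candidate sequences in total.
Every candidate sequence violates at least one rule; no consistent tagging exists.
Count = 0.

0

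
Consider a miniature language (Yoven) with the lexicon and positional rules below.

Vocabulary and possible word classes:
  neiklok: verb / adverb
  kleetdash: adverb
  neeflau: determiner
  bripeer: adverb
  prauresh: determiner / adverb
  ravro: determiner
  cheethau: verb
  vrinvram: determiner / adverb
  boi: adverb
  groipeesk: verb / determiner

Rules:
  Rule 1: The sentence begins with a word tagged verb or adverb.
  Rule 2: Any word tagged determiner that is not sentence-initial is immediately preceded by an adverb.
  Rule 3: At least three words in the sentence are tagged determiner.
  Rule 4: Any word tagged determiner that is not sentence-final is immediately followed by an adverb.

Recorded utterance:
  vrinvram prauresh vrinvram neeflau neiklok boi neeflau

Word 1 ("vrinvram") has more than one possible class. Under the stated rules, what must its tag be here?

adverb

Candidates per position — 1:vrinvram {determiner,adverb}; 2:prauresh {determiner,adverb}; 3:vrinvram {determiner,adverb}; 4:neeflau {determiner}; 5:neiklok {verb,adverb}; 6:boi {adverb}; 7:neeflau {determiner}.
At position 1, choosing determiner makes rule 1 impossible to satisfy; hence adverb.
At position 3, choosing determiner makes rule 2 impossible to satisfy; hence adverb.
At position 5, choosing verb makes rule 4 impossible to satisfy; hence adverb.
At position 2, choosing adverb makes rule 3 impossible to satisfy; hence determiner.
So the tagging must be: adverb determiner adverb determiner adverb adverb determiner.
Rule-by-rule: rule 1 ok; rule 2 ok; rule 3 ok; rule 4 ok.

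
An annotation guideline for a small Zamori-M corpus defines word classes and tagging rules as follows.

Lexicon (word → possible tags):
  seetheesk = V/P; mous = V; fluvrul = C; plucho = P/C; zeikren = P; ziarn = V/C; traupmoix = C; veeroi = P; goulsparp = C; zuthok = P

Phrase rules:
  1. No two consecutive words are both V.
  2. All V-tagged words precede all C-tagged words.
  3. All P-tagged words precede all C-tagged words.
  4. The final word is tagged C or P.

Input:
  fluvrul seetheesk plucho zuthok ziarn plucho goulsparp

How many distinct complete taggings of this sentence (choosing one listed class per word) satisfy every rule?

Candidates per position — 1:fluvrul {C}; 2:seetheesk {V,P}; 3:plucho {P,C}; 4:zuthok {P}; 5:ziarn {V,C}; 6:plucho {P,C}; 7:goulsparp {C}.
There are 16 candidate sequences in total.
Rule 3 cannot be satisfied by any choice of tags from the lexicon.
So there is no consistent tagging.
Count = 0.

0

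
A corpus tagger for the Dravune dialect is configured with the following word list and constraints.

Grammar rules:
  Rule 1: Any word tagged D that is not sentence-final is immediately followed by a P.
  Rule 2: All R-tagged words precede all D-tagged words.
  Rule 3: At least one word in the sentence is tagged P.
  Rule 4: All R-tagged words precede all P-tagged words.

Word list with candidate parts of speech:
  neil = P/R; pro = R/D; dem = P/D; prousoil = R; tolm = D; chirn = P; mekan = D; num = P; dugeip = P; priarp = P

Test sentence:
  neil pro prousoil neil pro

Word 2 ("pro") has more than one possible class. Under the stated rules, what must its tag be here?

Candidates per position — 1:neil {P,R}; 2:pro {R,D}; 3:prousoil {R}; 4:neil {P,R}; 5:pro {R,D}.
Word 1 cannot be P — rule 4 would then fail for every completion. It is R.
Word 2 cannot be D — rule 1 would then fail for every completion. It is R.
Word 4 cannot be R — rule 3 would then fail for every completion. It is P.
Word 5 cannot be R — rule 4 would then fail for every completion. It is D.
So the tagging must be: R R R P D.
Rule-by-rule: rule 1 ok; rule 2 ok; rule 3 ok; rule 4 ok.

R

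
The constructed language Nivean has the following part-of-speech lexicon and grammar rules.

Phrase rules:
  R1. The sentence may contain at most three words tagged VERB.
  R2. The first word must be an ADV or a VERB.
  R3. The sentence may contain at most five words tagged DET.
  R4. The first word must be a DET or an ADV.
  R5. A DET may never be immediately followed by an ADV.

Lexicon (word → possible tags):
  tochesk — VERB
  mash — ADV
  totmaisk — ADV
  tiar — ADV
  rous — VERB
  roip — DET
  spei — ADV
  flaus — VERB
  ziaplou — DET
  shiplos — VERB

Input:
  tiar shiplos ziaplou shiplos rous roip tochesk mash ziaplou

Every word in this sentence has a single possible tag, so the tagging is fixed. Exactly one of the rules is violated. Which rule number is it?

Fixed tagging: ADV VERB DET VERB VERB DET VERB ADV DET.
Rule check: R1 fails, R2 ok, R3 ok, R4 ok, R5 ok.
Only rule 1 fails.

1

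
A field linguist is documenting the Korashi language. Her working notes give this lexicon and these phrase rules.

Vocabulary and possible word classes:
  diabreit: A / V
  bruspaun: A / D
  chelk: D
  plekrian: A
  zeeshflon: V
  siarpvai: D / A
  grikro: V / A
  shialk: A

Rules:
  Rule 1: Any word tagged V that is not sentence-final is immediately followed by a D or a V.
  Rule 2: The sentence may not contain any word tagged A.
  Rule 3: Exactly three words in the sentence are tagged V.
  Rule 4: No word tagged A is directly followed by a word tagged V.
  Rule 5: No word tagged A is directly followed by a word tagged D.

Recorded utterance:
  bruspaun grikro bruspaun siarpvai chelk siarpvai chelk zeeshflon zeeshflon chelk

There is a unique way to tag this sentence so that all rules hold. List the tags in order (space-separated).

Candidates per position — 1:bruspaun {A,D}; 2:grikro {V,A}; 3:bruspaun {A,D}; 4:siarpvai {D,A}; 5:chelk {D}; 6:siarpvai {D,A}; 7:chelk {D}; 8:zeeshflon {V}; 9:zeeshflon {V}; 10:chelk {D}.
Position 1: tagging it A would leave rule 2 unsatisfiable, so it must be D.
Position 2: tagging it A would leave rule 2 unsatisfiable, so it must be V.
Position 3: tagging it A would leave rule 1 unsatisfiable, so it must be D.
Position 4: tagging it A would leave rule 2 unsatisfiable, so it must be D.
Position 6: tagging it A would leave rule 2 unsatisfiable, so it must be D.
The only consistent sequence is: D V D D D D D V V D.
Verifying each rule — rule 1 holds; rule 2 holds; rule 3 holds; rule 4 holds; rule 5 holds.

D V D D D D D V V D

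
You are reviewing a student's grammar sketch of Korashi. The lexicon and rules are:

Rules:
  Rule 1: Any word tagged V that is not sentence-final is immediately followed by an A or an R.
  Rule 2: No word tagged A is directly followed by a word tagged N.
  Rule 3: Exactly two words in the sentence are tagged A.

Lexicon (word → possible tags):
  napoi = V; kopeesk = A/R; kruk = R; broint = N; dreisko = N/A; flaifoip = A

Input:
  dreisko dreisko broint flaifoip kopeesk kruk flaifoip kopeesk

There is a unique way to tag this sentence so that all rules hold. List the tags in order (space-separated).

N N N A R R A R

Candidates per position — 1:dreisko {N,A}; 2:dreisko {N,A}; 3:broint {N}; 4:flaifoip {A}; 5:kopeesk {A,R}; 6:kruk {R}; 7:flaifoip {A}; 8:kopeesk {A,R}.
Word 1 cannot be A — rule 2 would then fail for every completion. It is N.
Word 2 cannot be A — rule 2 would then fail for every completion. It is N.
Word 5 cannot be A — rule 3 would then fail for every completion. It is R.
Word 8 cannot be A — rule 3 would then fail for every completion. It is R.
So the tagging must be: N N N A R R A R.
Verifying each rule — rule 1 holds; rule 2 holds; rule 3 holds.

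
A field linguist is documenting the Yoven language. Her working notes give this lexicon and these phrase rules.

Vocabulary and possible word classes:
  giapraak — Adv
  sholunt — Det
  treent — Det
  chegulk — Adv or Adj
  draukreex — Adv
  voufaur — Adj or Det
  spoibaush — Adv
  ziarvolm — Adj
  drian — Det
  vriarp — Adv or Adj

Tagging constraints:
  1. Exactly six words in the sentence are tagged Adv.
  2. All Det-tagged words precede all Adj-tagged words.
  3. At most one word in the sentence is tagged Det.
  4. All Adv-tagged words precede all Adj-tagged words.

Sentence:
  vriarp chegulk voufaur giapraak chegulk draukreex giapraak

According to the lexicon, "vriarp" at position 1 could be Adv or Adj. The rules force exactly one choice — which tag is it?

Adv

Candidates per position — 1:vriarp {Adv,Adj}; 2:chegulk {Adv,Adj}; 3:voufaur {Adj,Det}; 4:giapraak {Adv}; 5:chegulk {Adv,Adj}; 6:draukreex {Adv}; 7:giapraak {Adv}.
If word 1 were Adj, no tagging could satisfy rule 1; so word 1 is Adv.
If word 2 were Adj, no tagging could satisfy rule 1; so word 2 is Adv.
If word 3 were Adj, no tagging could satisfy rule 4; so word 3 is Det.
If word 5 were Adj, no tagging could satisfy rule 1; so word 5 is Adv.
The only consistent sequence is: Adv Adv Det Adv Adv Adv Adv.
Check: rule 1 satisfied; rule 2 satisfied; rule 3 satisfied; rule 4 satisfied.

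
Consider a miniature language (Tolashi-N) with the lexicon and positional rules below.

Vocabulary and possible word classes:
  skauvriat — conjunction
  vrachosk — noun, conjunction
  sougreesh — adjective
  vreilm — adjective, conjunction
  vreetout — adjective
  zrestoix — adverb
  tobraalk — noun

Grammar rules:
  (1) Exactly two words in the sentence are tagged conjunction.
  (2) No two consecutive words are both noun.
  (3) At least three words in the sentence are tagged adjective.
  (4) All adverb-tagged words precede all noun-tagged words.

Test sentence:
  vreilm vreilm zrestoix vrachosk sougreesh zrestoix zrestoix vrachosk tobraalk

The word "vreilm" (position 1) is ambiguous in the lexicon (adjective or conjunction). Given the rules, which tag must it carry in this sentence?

adjective

Candidates per position — 1:vreilm {adjective,conjunction}; 2:vreilm {adjective,conjunction}; 3:zrestoix {adverb}; 4:vrachosk {noun,conjunction}; 5:sougreesh {adjective}; 6:zrestoix {adverb}; 7:zrestoix {adverb}; 8:vrachosk {noun,conjunction}; 9:tobraalk {noun}.
Position 1: tagging it conjunction would leave rule 3 unsatisfiable, so it must be adjective.
Position 2: tagging it conjunction would leave rule 3 unsatisfiable, so it must be adjective.
Position 4: tagging it noun would leave rule 1 unsatisfiable, so it must be conjunction.
Position 8: tagging it noun would leave rule 1 unsatisfiable, so it must be conjunction.
So the tagging must be: adjective adjective adverb conjunction adjective adverb adverb conjunction noun.
Checking: rule 1 ✓; rule 2 ✓; rule 3 ✓; rule 4 ✓.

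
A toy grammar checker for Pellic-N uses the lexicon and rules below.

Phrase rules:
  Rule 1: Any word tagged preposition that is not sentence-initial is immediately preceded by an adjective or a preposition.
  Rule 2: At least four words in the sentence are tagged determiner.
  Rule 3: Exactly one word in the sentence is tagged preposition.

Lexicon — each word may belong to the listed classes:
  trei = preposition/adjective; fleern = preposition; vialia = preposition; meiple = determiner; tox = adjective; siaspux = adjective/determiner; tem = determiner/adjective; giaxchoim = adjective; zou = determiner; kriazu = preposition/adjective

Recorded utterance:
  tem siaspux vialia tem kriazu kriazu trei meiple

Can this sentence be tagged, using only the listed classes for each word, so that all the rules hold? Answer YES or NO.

Candidates per position — 1:tem {determiner,adjective}; 2:siaspux {adjective,determiner}; 3:vialia {preposition}; 4:tem {determiner,adjective}; 5:kriazu {preposition,adjective}; 6:kriazu {preposition,adjective}; 7:trei {preposition,adjective}; 8:meiple {determiner}.
Every candidate sequence violates at least one rule; no consistent tagging exists.

NO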